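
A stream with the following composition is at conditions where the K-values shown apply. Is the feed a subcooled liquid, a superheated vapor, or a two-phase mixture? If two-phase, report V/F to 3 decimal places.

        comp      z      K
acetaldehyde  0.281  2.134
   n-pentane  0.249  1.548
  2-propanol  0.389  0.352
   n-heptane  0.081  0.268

two-phase, V/F = 0.241

ΣzᵢKᵢ = 1.144; Σzᵢ/Kᵢ = 1.700.
Both exceed 1, so a two-phase solution exists.
Rachford–Rice: g(ψ) = Σ zᵢ(Kᵢ−1)/(1+ψ(Kᵢ−1)) = 0.
Newton–Raphson from ψ = 0.65:
  ψ = 0.650: g = -0.2646, g' = -0.806 → ψ = 0.322
  ψ = 0.322: g = -0.0465, g' = -0.583 → ψ = 0.242
  ψ = 0.242: g = -0.0004, g' = -0.575 → ψ = 0.241
Converged at ψ = 0.241.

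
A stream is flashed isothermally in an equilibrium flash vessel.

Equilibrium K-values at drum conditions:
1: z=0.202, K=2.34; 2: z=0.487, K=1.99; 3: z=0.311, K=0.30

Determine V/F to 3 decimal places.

Material balance + equilibrium reduce to Σ zᵢ(Kᵢ−1)/(1+V/F(Kᵢ−1)) = 0.
Feasibility: ΣzᵢKᵢ = 1.535, Σzᵢ/Kᵢ = 1.368 — both > 1, two phases present.
Newton iteration, V/F⁰ = 0.5:
  V/F = 0.500: g = 0.1497, g' = -0.704 → V/F = 0.712
  V/F = 0.712: g = -0.0131, g' = -0.866 → V/F = 0.697
Converged at V/F = 0.697.

V/F = 0.697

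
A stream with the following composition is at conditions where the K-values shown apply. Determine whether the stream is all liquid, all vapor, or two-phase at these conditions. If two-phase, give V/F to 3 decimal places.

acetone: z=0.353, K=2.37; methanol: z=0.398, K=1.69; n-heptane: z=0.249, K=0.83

all vapor

ΣzᵢKᵢ = 1.716; Σzᵢ/Kᵢ = 0.684.
Since Σzᵢ/Kᵢ < 1 the mixture is above its dew point — single vapor phase.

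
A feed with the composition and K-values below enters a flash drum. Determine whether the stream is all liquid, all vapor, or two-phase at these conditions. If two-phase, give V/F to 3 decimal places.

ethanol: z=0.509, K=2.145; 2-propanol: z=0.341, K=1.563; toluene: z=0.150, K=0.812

all vapor

ΣzᵢKᵢ = 1.747; Σzᵢ/Kᵢ = 0.640.
Since Σzᵢ/Kᵢ < 1 the mixture is above its dew point — single vapor phase.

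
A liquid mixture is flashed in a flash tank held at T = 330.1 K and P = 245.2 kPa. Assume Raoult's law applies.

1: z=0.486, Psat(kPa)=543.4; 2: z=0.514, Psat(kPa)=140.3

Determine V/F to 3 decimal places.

V/F = 0.713

Raoult's law: Kᵢ = Pᵢˢᵃᵗ/P = Pᵢˢᵃᵗ/245.2.
  K_1 = 543.4/245.2 = 2.21615, K_2 = 140.3/245.2 = 0.57219
Material balance + equilibrium reduce to Σ zᵢ(Kᵢ−1)/(1+V/F(Kᵢ−1)) = 0.
g(0) = ΣzᵢKᵢ − 1 = 0.371 and g(1) = 1 − Σzᵢ/Kᵢ = -0.118, so a root lies in (0, 1).
Binary case is linear: z₁(K₁−1)(1+V/F(K₂−1)) + z₂(K₂−1)(1+V/F(K₁−1)) = 0
⇒ V/F = [z₁(K₁−1)+z₂(K₂−1)] / [−(K₁−1)(K₂−1)] = 0.3712/0.5203 = 0.713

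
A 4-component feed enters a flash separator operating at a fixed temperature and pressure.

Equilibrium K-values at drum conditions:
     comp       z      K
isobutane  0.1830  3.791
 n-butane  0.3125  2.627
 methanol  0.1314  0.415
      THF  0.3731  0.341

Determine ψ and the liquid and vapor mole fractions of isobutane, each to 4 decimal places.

ψ = 0.5192, x_isobutane = 0.0747, y_isobutane = 0.2833

Material balance + equilibrium reduce to Σ zᵢ(Kᵢ−1)/(1+ψ(Kᵢ−1)) = 0.
g(0) = ΣzᵢKᵢ − 1 = 0.6964 and g(1) = 1 − Σzᵢ/Kᵢ = -0.5780, so a root lies in (0, 1).
Iterate (Newton) starting at ψ = 0.5:
  ψ = 0.5000: g = 0.01823, g' = -0.9502 → ψ = 0.5192
Converged at ψ = 0.5192.
Compositions from xᵢ = zᵢ/(1+ψ(Kᵢ−1)), yᵢ = Kᵢxᵢ:
  isobutane: x = 0.0747, y = 0.2833
  n-butane: x = 0.1694, y = 0.4450
  methanol: x = 0.1887, y = 0.0783
  THF: x = 0.5672, y = 0.1934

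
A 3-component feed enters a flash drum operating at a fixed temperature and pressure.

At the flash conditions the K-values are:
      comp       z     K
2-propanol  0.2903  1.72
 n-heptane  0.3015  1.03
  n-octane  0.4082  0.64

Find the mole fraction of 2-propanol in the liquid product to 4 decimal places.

Rachford–Rice: g(V/F) = Σ zᵢ(Kᵢ−1)/(1+V/F(Kᵢ−1)) = 0.
Check two-phase: ΣzᵢKᵢ = 1.0711 > 1 and Σzᵢ/Kᵢ = 1.0993 > 1, so g(0) = 0.0711 > 0 and g(1) = -0.0993 < 0.
Iterate (Newton) starting at V/F = 0.5:
  V/F = 0.5000: g = -0.01661, g' = -0.1603 → V/F = 0.3964
  V/F = 0.3964: g = 0.00013, g' = -0.1633 → V/F = 0.3972
Converged at V/F = 0.3972.
Compositions from xᵢ = zᵢ/(1+V/F(Kᵢ−1)), yᵢ = Kᵢxᵢ:
  2-propanol: x = 0.2257, y = 0.3883
  n-heptane: x = 0.2979, y = 0.3069
  n-octane: x = 0.4763, y = 0.3048

x_2-propanol = 0.2257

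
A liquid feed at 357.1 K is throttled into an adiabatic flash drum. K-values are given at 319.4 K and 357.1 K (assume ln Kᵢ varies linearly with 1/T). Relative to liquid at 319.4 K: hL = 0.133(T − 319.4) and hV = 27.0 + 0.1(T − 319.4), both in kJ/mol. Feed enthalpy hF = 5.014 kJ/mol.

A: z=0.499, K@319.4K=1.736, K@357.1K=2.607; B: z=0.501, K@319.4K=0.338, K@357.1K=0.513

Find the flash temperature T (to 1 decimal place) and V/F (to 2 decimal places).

Adiabatic flash: solve Rachford–Rice at each trial T, then check hF = ψ·hV(T) + (1−ψ)·hL(T).
  T = 319.4 K: K = (1.736, 0.338), RR gives ψ = 0.073, H_out = 1.973 kJ/mol
  T = 357.1 K: K = (2.607, 0.513), RR gives ψ = 0.713, H_out = 23.375 kJ/mol
  T = 338.2 K: K = (2.150, 0.421), RR gives ψ = 0.426, H_out = 13.749 kJ/mol
  T = 328.8 K: K = (1.938, 0.378), RR gives ψ = 0.269, H_out = 8.423 kJ/mol
  T = 324.1 K: K = (1.836, 0.358), RR gives ψ = 0.178, H_out = 5.395 kJ/mol
  T = 321.8 K: K = (1.787, 0.348), RR gives ψ = 0.129, H_out = 3.780 kJ/mol
  T = 323.0 K: K = (1.812, 0.353), RR gives ψ = 0.155, H_out = 4.635 kJ/mol
Linear interpolation between T = 323.0 (H_out = 4.635) and T = 324.1 (H_out = 5.395) on hF = 5.014 gives T ≈ 323.5 K, at which ψ = 0.17.

T = 323.5 K, V/F = 0.17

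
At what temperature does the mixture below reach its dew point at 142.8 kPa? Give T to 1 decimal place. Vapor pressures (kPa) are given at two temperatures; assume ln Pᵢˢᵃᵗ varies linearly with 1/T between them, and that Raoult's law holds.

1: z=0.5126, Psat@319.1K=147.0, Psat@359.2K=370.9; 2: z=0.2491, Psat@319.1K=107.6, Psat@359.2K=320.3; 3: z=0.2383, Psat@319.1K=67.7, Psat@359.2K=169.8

T = 330.0 K

Dew-point temperature: Σzᵢ·P/Pᵢˢᵃᵗ(T) = 1. Interpolate ln Pᵢˢᵃᵗ = aᵢ + bᵢ/T.
  T = 319.1 K: ΣzᵢP/Pᵢˢᵃᵗ = 1.3312
  T = 359.2 K: ΣzᵢP/Pᵢˢᵃᵗ = 0.5088
  T = 339.1 K: ΣzᵢP/Pᵢˢᵃᵗ = 0.8004
  T = 329.1 K: ΣzᵢP/Pᵢˢᵃᵗ = 1.0241
  T = 334.1 K: ΣzᵢP/Pᵢˢᵃᵗ = 0.9036
  T = 331.6 K: ΣzᵢP/Pᵢˢᵃᵗ = 0.9615
  T = 330.4 K: ΣzᵢP/Pᵢˢᵃᵗ = 0.9909
Interpolating between 329.1 K and 330.4 K gives T ≈ 330.0 K.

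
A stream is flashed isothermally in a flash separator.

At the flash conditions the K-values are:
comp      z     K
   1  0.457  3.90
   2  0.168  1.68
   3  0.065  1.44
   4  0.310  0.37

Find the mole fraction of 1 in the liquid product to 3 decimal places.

Rachford–Rice: g(V/F) = Σ zᵢ(Kᵢ−1)/(1+V/F(Kᵢ−1)) = 0.
Check two-phase: ΣzᵢKᵢ = 2.273 > 1 and Σzᵢ/Kᵢ = 1.100 > 1, so g(0) = 1.273 > 0 and g(1) = -0.100 < 0.
Newton iteration, V/F⁰ = 0.33:
  V/F = 0.330: g = 0.5489, g' = -1.261 → V/F = 0.765
  V/F = 0.765: g = 0.1311, g' = -0.870 → V/F = 0.916
  V/F = 0.916: g = -0.0085, g' = -1.011 → V/F = 0.908
  V/F = 0.908: g = -0.0001, g' = -0.998 → V/F = 0.907
Converged at V/F = 0.907.
Compositions from xᵢ = zᵢ/(1+V/F(Kᵢ−1)), yᵢ = Kᵢxᵢ:
  1: x = 0.126, y = 0.491
  2: x = 0.104, y = 0.175
  3: x = 0.046, y = 0.067
  4: x = 0.724, y = 0.268

x_1 = 0.126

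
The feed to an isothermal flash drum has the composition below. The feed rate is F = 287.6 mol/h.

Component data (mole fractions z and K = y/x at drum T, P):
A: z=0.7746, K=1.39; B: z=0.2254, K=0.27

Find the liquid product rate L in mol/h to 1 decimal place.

L = 148.6 mol/h

Material balance + equilibrium reduce to Σ zᵢ(Kᵢ−1)/(1+ψ(Kᵢ−1)) = 0.
Check two-phase: ΣzᵢKᵢ = 1.1376 > 1 and Σzᵢ/Kᵢ = 1.3921 > 1, so g(0) = 0.1376 > 0 and g(1) = -0.3921 < 0.
Binary case is linear: z₁(K₁−1)(1+ψ(K₂−1)) + z₂(K₂−1)(1+ψ(K₁−1)) = 0
⇒ ψ = [z₁(K₁−1)+z₂(K₂−1)] / [−(K₁−1)(K₂−1)] = 0.13755/0.28470 = 0.4831
Then V = ψ·F = 0.4831·287.6 = 139.0 mol/h and L = F − V = 148.6 mol/h.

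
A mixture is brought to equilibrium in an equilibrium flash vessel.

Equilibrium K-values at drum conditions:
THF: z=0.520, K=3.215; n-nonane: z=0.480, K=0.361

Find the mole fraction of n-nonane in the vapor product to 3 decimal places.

Newton iteration, V/F⁰ = 0.5:
  V/F = 0.500: g = 0.0958, g' = -0.998 → V/F = 0.596
  V/F = 0.596: g = 0.0010, g' = -0.985 → V/F = 0.597
Converged at V/F = 0.597.
Compositions from xᵢ = zᵢ/(1+V/F(Kᵢ−1)), yᵢ = Kᵢxᵢ:
  THF: x = 0.224, y = 0.720
  n-nonane: x = 0.776, y = 0.280

y_n-nonane = 0.280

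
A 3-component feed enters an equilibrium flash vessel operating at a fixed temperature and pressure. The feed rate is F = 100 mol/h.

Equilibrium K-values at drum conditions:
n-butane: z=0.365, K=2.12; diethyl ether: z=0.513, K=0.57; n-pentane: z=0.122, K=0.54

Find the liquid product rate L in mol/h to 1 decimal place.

L = 72.9 mol/h

Newton–Raphson from β = 0.58:
  β = 0.580: g = -0.1226, g' = -0.385 → β = 0.261
  β = 0.261: g = 0.0040, g' = -0.428 → β = 0.271
Converged at β = 0.271.
Then V = β·F = 0.2706·100 = 27.1 mol/h and L = F − V = 72.9 mol/h.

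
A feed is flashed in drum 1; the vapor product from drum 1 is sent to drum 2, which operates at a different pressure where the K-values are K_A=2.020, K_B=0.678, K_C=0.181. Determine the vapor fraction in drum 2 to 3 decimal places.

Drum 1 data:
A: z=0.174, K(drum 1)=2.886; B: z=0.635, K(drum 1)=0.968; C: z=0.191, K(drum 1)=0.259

V/F (drum 2) = 0.171

Drum 1:
Let ψ₁ = V/F and solve Σ zᵢ(Kᵢ−1)/(1+ψ₁(Kᵢ−1)) = 0.
g(0) = ΣzᵢKᵢ − 1 = 0.166 and g(1) = 1 − Σzᵢ/Kᵢ = -0.454, so a root lies in (0, 1).
Newton–Raphson from ψ₁ = 0.5:
  ψ₁ = 0.500: g = -0.0766, g' = -0.429 → ψ₁ = 0.322
  ψ₁ = 0.322: g = -0.0021, g' = -0.421 → ψ₁ = 0.317
Converged at ψ₁ = 0.317.
Drum-1 compositions:
  A: x = 0.109, y = 0.314
  B: x = 0.642, y = 0.621
  C: x = 0.250, y = 0.065
Drum-2 feed = drum-1 vapor: z₂ = (0.3144, 0.6210, 0.0646).
Drum 2:
Rachford–Rice: g(ψ₂) = Σ zᵢ(Kᵢ−1)/(1+ψ₂(Kᵢ−1)) = 0.
g(0) = ΣzᵢKᵢ − 1 = 0.068 and g(1) = 1 − Σzᵢ/Kᵢ = -0.429, so a root lies in (0, 1).
Newton iteration, ψ₂⁰ = 0.5:
  ψ₂ = 0.500: g = -0.1156, g' = -0.359 → ψ₂ = 0.178
  ψ₂ = 0.178: g = -0.0028, g' = -0.366 → ψ₂ = 0.171
Converged at ψ₂ = 0.171.
  A: x = 0.268, y = 0.541
  B: x = 0.657, y = 0.446
  C: x = 0.075, y = 0.014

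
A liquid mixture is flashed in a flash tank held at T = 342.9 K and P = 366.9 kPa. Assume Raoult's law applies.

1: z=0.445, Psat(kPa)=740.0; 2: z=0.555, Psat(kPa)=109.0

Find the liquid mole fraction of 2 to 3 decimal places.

Raoult's law: Kᵢ = Pᵢˢᵃᵗ/P = Pᵢˢᵃᵗ/366.9.
  K_1 = 740.0/366.9 = 2.01690, K_2 = 109.0/366.9 = 0.29708
Let β = V/F and solve Σ zᵢ(Kᵢ−1)/(1+β(Kᵢ−1)) = 0.
Check two-phase: ΣzᵢKᵢ = 1.062 > 1 and Σzᵢ/Kᵢ = 2.089 > 1, so g(0) = 0.062 > 0 and g(1) = -1.089 < 0.
Binary case is linear: z₁(K₁−1)(1+β(K₂−1)) + z₂(K₂−1)(1+β(K₁−1)) = 0
⇒ β = [z₁(K₁−1)+z₂(K₂−1)] / [−(K₁−1)(K₂−1)] = 0.0624/0.7148 = 0.087
Compositions from xᵢ = zᵢ/(1+β(Kᵢ−1)), yᵢ = Kᵢxᵢ:
  1: x = 0.409, y = 0.824
  2: x = 0.591, y = 0.176

x_2 = 0.591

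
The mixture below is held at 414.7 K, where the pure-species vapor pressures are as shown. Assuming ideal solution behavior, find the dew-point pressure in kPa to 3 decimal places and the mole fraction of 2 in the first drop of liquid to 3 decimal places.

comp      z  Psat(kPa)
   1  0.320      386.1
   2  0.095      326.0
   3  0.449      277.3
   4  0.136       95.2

At the dew point ψ → 1, so Σzᵢ/Kᵢ = 1 with Kᵢ = Pᵢˢᵃᵗ/P ⇒ 1/P = Σzᵢ/Pᵢˢᵃᵗ.
1/P = 0.320/386.1 + 0.095/326.0 + 0.449/277.3 + 0.136/95.2 = 0.004168 ⇒ P = 239.925 kPa
xᵢ = zᵢP/Pᵢˢᵃᵗ ⇒ x_2 = 0.095·239.925/326.0 = 0.070

Pdew = 239.925 kPa, x_2 = 0.070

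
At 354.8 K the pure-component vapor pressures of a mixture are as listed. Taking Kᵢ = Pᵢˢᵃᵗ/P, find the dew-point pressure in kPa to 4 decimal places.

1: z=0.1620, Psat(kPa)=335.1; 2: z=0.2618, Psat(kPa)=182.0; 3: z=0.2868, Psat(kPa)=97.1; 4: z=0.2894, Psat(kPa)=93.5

At the dew point ψ → 1, so Σzᵢ/Kᵢ = 1 with Kᵢ = Pᵢˢᵃᵗ/P ⇒ 1/P = Σzᵢ/Pᵢˢᵃᵗ.
1/P = 0.1620/335.1 + 0.2618/182.0 + 0.2868/97.1 + 0.2894/93.5 = 0.0079707 ⇒ P = 125.4588 kPa

Pdew = 125.4588 kPa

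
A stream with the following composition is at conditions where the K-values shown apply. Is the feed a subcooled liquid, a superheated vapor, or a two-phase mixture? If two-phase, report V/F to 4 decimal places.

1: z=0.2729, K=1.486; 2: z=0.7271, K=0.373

ΣzᵢKᵢ = 0.6767; Σzᵢ/Kᵢ = 2.1330.
Since ΣzᵢKᵢ < 1 the mixture is below its bubble point — single liquid phase.

subcooled liquid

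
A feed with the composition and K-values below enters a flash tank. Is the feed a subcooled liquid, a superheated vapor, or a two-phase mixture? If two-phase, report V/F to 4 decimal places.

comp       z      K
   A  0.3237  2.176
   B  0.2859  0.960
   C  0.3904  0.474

two-phase, V/F = 0.3665

ΣzᵢKᵢ = 1.1639; Σzᵢ/Kᵢ = 1.2702.
Both exceed 1, so a two-phase solution exists.
Rachford–Rice: g(ψ) = Σ zᵢ(Kᵢ−1)/(1+ψ(Kᵢ−1)) = 0.
Newton iteration, ψ⁰ = 0.5:
  ψ = 0.5000: g = -0.05058, g' = -0.3769 → ψ = 0.3658
  ψ = 0.3658: g = 0.00030, g' = -0.3850 → ψ = 0.3665
Converged at ψ = 0.3665.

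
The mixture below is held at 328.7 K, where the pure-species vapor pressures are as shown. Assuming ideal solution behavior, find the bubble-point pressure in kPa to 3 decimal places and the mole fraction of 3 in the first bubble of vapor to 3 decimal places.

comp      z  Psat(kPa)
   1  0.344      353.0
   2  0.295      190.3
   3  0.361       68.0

Pbub = 202.118 kPa, y_3 = 0.121

At the bubble point ψ → 0, so ΣzᵢKᵢ = 1 with Kᵢ = Pᵢˢᵃᵗ/P ⇒ P = ΣzᵢPᵢˢᵃᵗ.
P = 0.344·353.0 + 0.295·190.3 + 0.361·68.0 = 202.118 kPa
yᵢ = zᵢPᵢˢᵃᵗ/P ⇒ y_3 = 0.361·68.0/202.118 = 0.121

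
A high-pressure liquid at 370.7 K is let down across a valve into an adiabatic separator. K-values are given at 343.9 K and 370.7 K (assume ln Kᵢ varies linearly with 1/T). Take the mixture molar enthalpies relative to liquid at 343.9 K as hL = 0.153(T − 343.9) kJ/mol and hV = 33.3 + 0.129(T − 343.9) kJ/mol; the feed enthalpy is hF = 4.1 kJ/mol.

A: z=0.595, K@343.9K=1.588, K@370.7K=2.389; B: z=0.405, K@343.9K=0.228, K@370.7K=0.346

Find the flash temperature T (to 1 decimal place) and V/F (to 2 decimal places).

Adiabatic flash: solve Rachford–Rice at each trial T, then check hF = ψ·hV(T) + (1−ψ)·hL(T).
  T = 343.9 K: K = (1.588, 0.228), RR gives ψ = 0.082, H_out = 2.729 kJ/mol
  T = 370.7 K: K = (2.389, 0.346), RR gives ψ = 0.618, H_out = 24.289 kJ/mol
  T = 357.3 K: K = (1.963, 0.283), RR gives ψ = 0.409, H_out = 15.547 kJ/mol
  T = 350.6 K: K = (1.769, 0.255), RR gives ψ = 0.272, H_out = 10.024 kJ/mol
  T = 347.2 K: K = (1.676, 0.241), RR gives ψ = 0.184, H_out = 6.627 kJ/mol
  T = 345.5 K: K = (1.630, 0.234), RR gives ψ = 0.134, H_out = 4.708 kJ/mol
Linear interpolation between T = 343.9 (H_out = 2.729) and T = 345.5 (H_out = 4.708) on hF = 4.1 gives T ≈ 345.0 K, at which ψ = 0.12.

T = 345.0 K, V/F = 0.12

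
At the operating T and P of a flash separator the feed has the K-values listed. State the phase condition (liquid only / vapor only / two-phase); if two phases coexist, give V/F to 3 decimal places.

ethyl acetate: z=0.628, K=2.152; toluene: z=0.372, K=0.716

ΣzᵢKᵢ = 1.618; Σzᵢ/Kᵢ = 0.811.
Since Σzᵢ/Kᵢ < 1 the mixture is above its dew point — single vapor phase.

vapor only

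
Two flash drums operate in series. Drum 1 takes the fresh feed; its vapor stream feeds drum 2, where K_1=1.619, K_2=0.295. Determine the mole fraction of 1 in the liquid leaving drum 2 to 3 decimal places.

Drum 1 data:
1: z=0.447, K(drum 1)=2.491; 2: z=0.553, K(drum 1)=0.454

x_1 (drum 2) = 0.532

Drum 1:
Material balance + equilibrium reduce to Σ zᵢ(Kᵢ−1)/(1+ψ₁(Kᵢ−1)) = 0.
g(0) = ΣzᵢKᵢ − 1 = 0.365 and g(1) = 1 − Σzᵢ/Kᵢ = -0.398, so a root lies in (0, 1).
Newton iteration, ψ₁⁰ = 0.55:
  ψ₁ = 0.550: g = -0.0653, g' = -0.637 → ψ₁ = 0.447
  ψ₁ = 0.447: g = 0.0003, g' = -0.646 → ψ₁ = 0.448
Converged at ψ₁ = 0.448.
Drum-1 compositions:
  1: x = 0.268, y = 0.668
  2: x = 0.732, y = 0.332
Drum-2 feed = drum-1 vapor: z₂ = (0.6677, 0.3323).
Drum 2:
Let ψ₂ = V/F and solve Σ zᵢ(Kᵢ−1)/(1+ψ₂(Kᵢ−1)) = 0.
g(0) = ΣzᵢKᵢ − 1 = 0.179 and g(1) = 1 − Σzᵢ/Kᵢ = -0.539, so a root lies in (0, 1).
Iterate (Newton) starting at ψ₂ = 0.5:
  ψ₂ = 0.500: g = -0.0462, g' = -0.543 → ψ₂ = 0.415
  ψ₂ = 0.415: g = -0.0023, g' = -0.492 → ψ₂ = 0.410
Converged at ψ₂ = 0.410.
  1: x = 0.532, y = 0.862
  2: x = 0.468, y = 0.138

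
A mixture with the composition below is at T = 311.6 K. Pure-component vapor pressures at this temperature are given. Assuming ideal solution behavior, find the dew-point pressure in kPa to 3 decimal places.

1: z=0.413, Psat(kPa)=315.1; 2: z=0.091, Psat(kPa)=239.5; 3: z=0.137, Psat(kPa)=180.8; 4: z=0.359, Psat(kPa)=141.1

Pdew = 200.293 kPa

At the dew point ψ → 1, so Σzᵢ/Kᵢ = 1 with Kᵢ = Pᵢˢᵃᵗ/P ⇒ 1/P = Σzᵢ/Pᵢˢᵃᵗ.
1/P = 0.413/315.1 + 0.091/239.5 + 0.137/180.8 + 0.359/141.1 = 0.004993 ⇒ P = 200.293 kPa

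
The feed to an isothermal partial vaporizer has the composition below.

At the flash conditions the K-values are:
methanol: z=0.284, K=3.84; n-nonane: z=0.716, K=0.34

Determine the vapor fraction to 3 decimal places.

Newton–Raphson from ψ = 0.5:
  ψ = 0.500: g = -0.3720, g' = -1.086 → ψ = 0.157
  ψ = 0.157: g = 0.0300, g' = -1.482 → ψ = 0.178
Converged at ψ = 0.178.

ψ = 0.178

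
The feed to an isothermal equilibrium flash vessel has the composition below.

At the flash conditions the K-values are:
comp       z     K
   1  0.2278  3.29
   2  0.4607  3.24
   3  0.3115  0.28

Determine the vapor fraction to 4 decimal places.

Rachford–Rice: g(ψ) = Σ zᵢ(Kᵢ−1)/(1+ψ(Kᵢ−1)) = 0.
Check two-phase: ΣzᵢKᵢ = 2.3294 > 1 and Σzᵢ/Kᵢ = 1.3239 > 1, so g(0) = 1.3294 > 0 and g(1) = -0.3239 < 0.
Iterate (Newton) starting at ψ = 0.5:
  ψ = 0.5000: g = 0.37954, g' = -1.1682 → ψ = 0.8249
  ψ = 0.8249: g = -0.00936, g' = -1.4074 → ψ = 0.8182
Converged at ψ = 0.8182.

ψ = 0.8182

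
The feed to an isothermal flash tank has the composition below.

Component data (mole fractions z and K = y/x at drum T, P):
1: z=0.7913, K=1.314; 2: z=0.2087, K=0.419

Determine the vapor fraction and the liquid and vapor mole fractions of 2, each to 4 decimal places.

ψ = 0.6973, x_2 = 0.3508, y_2 = 0.1470

Rachford–Rice: g(ψ) = Σ zᵢ(Kᵢ−1)/(1+ψ(Kᵢ−1)) = 0.
Check two-phase: ΣzᵢKᵢ = 1.1272 > 1 and Σzᵢ/Kᵢ = 1.1003 > 1, so g(0) = 0.1272 > 0 and g(1) = -0.1003 < 0.
Newton–Raphson from ψ = 0.48:
  ψ = 0.4800: g = 0.04778, g' = -0.1944 → ψ = 0.7258
  ψ = 0.7258: g = -0.00731, g' = -0.2624 → ψ = 0.6979
  ψ = 0.6979: g = -0.00015, g' = -0.2518 → ψ = 0.6973
Converged at ψ = 0.6973.
Compositions from xᵢ = zᵢ/(1+ψ(Kᵢ−1)), yᵢ = Kᵢxᵢ:
  1: x = 0.6492, y = 0.8530
  2: x = 0.3508, y = 0.1470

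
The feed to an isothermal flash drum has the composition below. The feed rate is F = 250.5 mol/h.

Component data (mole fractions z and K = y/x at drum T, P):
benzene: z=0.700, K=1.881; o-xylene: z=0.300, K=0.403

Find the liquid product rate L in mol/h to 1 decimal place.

L = 42.1 mol/h

Material balance + equilibrium reduce to Σ zᵢ(Kᵢ−1)/(1+ψ(Kᵢ−1)) = 0.
g(0) = ΣzᵢKᵢ − 1 = 0.438 and g(1) = 1 − Σzᵢ/Kᵢ = -0.117, so a root lies in (0, 1).
Newton–Raphson from ψ = 0.6:
  ψ = 0.600: g = 0.1244, g' = -0.492 → ψ = 0.853
  ψ = 0.853: g = -0.0127, g' = -0.621 → ψ = 0.832
Converged at ψ = 0.832.
Then V = ψ·F = 0.8320·250.5 = 208.4 mol/h and L = F − V = 42.1 mol/h.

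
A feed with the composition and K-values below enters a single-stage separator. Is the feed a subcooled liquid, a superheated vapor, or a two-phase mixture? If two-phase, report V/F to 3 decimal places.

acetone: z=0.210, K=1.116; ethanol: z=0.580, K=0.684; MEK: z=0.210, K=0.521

ΣzᵢKᵢ = 0.740; Σzᵢ/Kᵢ = 1.439.
Since ΣzᵢKᵢ < 1 the mixture is below its bubble point — single liquid phase.

subcooled liquid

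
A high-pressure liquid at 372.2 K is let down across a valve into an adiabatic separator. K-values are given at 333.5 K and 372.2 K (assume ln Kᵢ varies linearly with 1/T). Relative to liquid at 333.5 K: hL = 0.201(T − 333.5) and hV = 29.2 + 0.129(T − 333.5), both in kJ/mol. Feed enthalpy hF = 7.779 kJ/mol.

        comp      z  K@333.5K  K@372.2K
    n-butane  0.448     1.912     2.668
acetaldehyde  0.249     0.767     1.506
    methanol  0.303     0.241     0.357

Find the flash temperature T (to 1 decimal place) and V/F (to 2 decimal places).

T = 335.0 K, V/F = 0.26

Adiabatic flash: solve Rachford–Rice at each trial T, then check hF = ψ·hV(T) + (1−ψ)·hL(T).
  T = 333.5 K: K = (1.912, 0.767, 0.241), RR gives ψ = 0.226, H_out = 6.595 kJ/mol
  T = 372.2 K: K = (2.668, 1.506, 0.357), RR gives ψ = 0.811, H_out = 29.194 kJ/mol
  T = 352.9 K: K = (2.280, 1.096, 0.297), RR gives ψ = 0.568, H_out = 19.683 kJ/mol
  T = 343.2 K: K = (2.093, 0.921, 0.268), RR gives ψ = 0.412, H_out = 13.692 kJ/mol
  T = 338.4 K: K = (2.003, 0.843, 0.255), RR gives ψ = 0.324, H_out = 10.330 kJ/mol
  T = 335.9 K: K = (1.956, 0.803, 0.248), RR gives ψ = 0.275, H_out = 8.465 kJ/mol
Linear interpolation between T = 333.5 (H_out = 6.595) and T = 335.9 (H_out = 8.465) on hF = 7.779 gives T ≈ 335.0 K, at which ψ = 0.26.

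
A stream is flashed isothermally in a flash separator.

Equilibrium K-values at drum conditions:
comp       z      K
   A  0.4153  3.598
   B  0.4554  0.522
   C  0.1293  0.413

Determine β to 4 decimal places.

Rachford–Rice: g(β) = Σ zᵢ(Kᵢ−1)/(1+β(Kᵢ−1)) = 0.
Feasibility: ΣzᵢKᵢ = 1.7854, Σzᵢ/Kᵢ = 1.3009 — both > 1, two phases present.
Newton iteration, β⁰ = 0.52:
  β = 0.5200: g = 0.06001, g' = -0.7837 → β = 0.5966
  β = 0.5966: g = 0.00182, g' = -0.7403 → β = 0.5990
Converged at β = 0.5990.

β = 0.5990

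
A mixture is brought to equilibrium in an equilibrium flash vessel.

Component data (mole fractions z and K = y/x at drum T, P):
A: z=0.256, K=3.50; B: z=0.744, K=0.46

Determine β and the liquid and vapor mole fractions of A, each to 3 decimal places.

Newton–Raphson from β = 0.55:
  β = 0.550: g = -0.3020, g' = -0.723 → β = 0.132
  β = 0.132: g = 0.0485, g' = -1.156 → β = 0.174
  β = 0.174: g = 0.0025, g' = -1.041 → β = 0.176
Converged at β = 0.176.
Compositions from xᵢ = zᵢ/(1+β(Kᵢ−1)), yᵢ = Kᵢxᵢ:
  A: x = 0.178, y = 0.622
  B: x = 0.822, y = 0.378

β = 0.176, x_A = 0.178, y_A = 0.622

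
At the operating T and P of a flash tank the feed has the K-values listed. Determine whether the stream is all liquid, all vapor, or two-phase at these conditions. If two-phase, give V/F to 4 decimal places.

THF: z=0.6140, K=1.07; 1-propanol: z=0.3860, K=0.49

ΣzᵢKᵢ = 0.8461; Σzᵢ/Kᵢ = 1.3616.
Since ΣzᵢKᵢ < 1 the mixture is below its bubble point — single liquid phase.

all liquid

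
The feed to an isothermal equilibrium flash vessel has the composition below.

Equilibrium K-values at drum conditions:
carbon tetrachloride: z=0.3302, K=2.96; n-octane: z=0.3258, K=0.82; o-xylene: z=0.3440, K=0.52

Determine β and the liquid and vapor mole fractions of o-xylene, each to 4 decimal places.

Let β = V/F and solve Σ zᵢ(Kᵢ−1)/(1+β(Kᵢ−1)) = 0.
g(0) = ΣzᵢKᵢ − 1 = 0.4234 and g(1) = 1 − Σzᵢ/Kᵢ = -0.1704, so a root lies in (0, 1).
Newton–Raphson from β = 0.66:
  β = 0.6600: g = -0.02606, g' = -0.4245 → β = 0.5986
  β = 0.5986: g = 0.00038, g' = -0.4379 → β = 0.5995
Converged at β = 0.5995.
Compositions from xᵢ = zᵢ/(1+β(Kᵢ−1)), yᵢ = Kᵢxᵢ:
  carbon tetrachloride: x = 0.1518, y = 0.4494
  n-octane: x = 0.3652, y = 0.2995
  o-xylene: x = 0.4830, y = 0.2511

β = 0.5995, x_o-xylene = 0.4830, y_o-xylene = 0.2511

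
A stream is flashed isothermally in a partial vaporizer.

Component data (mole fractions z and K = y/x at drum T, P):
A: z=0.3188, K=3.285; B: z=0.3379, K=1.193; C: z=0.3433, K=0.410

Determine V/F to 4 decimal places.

V/F = 0.6877

Rachford–Rice: g(V/F) = Σ zᵢ(Kᵢ−1)/(1+V/F(Kᵢ−1)) = 0.
Feasibility: ΣzᵢKᵢ = 1.5911, Σzᵢ/Kᵢ = 1.2176 — both > 1, two phases present.
Newton iteration, V/F⁰ = 0.33:
  V/F = 0.3300: g = 0.22509, g' = -0.7364 → V/F = 0.6357
  V/F = 0.6357: g = 0.03102, g' = -0.5927 → V/F = 0.6880
  V/F = 0.6880: g = -0.00015, g' = -0.6000 → V/F = 0.6877
Converged at V/F = 0.6877.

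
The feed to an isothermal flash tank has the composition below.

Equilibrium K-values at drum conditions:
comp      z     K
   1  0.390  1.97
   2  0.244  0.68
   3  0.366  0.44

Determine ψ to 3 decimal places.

ψ = 0.206

Rachford–Rice: g(ψ) = Σ zᵢ(Kᵢ−1)/(1+ψ(Kᵢ−1)) = 0.
Feasibility: ΣzᵢKᵢ = 1.095, Σzᵢ/Kᵢ = 1.389 — both > 1, two phases present.
Newton iteration, ψ⁰ = 0.5:
  ψ = 0.500: g = -0.1229, g' = -0.423 → ψ = 0.210
  ψ = 0.210: g = -0.0016, g' = -0.429 → ψ = 0.206
Converged at ψ = 0.206.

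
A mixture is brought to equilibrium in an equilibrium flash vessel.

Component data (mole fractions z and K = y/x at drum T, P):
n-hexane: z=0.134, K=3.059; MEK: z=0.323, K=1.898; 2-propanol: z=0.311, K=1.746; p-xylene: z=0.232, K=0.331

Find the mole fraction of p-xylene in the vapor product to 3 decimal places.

y_p-xylene = 0.195

Newton–Raphson from V/F = 0.33:
  V/F = 0.330: g = 0.3750, g' = -0.639 → V/F = 0.917
  V/F = 0.917: g = -0.0092, g' = -0.903 → V/F = 0.907
Converged at V/F = 0.907.
Compositions from xᵢ = zᵢ/(1+V/F(Kᵢ−1)), yᵢ = Kᵢxᵢ:
  n-hexane: x = 0.047, y = 0.143
  MEK: x = 0.178, y = 0.338
  2-propanol: x = 0.186, y = 0.324
  p-xylene: x = 0.590, y = 0.195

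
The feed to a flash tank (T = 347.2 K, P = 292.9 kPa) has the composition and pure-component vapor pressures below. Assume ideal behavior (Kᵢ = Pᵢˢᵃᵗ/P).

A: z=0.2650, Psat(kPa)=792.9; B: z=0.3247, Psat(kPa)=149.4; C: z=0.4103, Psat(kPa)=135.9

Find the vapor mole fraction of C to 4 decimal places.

Raoult's law: Kᵢ = Pᵢˢᵃᵗ/P = Pᵢˢᵃᵗ/292.9.
  K_A = 792.9/292.9 = 2.707067, K_B = 149.4/292.9 = 0.510072, K_C = 135.9/292.9 = 0.463981
Iterate (Newton) starting at ψ = 0.5:
  ψ = 0.5000: g = -0.26708, g' = -0.5815 → ψ = 0.0407
  ψ = 0.0407: g = 0.03584, g' = -0.8795 → ψ = 0.0814
  ψ = 0.0814: g = 0.00150, g' = -0.8087 → ψ = 0.0833
Converged at ψ = 0.0833.
Compositions from xᵢ = zᵢ/(1+ψ(Kᵢ−1)), yᵢ = Kᵢxᵢ:
  A: x = 0.2320, y = 0.6281
  B: x = 0.3385, y = 0.1727
  C: x = 0.4295, y = 0.1993

y_C = 0.1993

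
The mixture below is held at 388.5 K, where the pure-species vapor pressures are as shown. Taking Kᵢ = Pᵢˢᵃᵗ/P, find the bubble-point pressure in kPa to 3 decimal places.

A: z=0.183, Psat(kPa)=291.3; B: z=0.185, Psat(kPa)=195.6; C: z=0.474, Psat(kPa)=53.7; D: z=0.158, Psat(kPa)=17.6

At the bubble point ψ → 0, so ΣzᵢKᵢ = 1 with Kᵢ = Pᵢˢᵃᵗ/P ⇒ P = ΣzᵢPᵢˢᵃᵗ.
P = 0.183·291.3 + 0.185·195.6 + 0.474·53.7 + 0.158·17.6 = 117.729 kPa

Pbub = 117.729 kPa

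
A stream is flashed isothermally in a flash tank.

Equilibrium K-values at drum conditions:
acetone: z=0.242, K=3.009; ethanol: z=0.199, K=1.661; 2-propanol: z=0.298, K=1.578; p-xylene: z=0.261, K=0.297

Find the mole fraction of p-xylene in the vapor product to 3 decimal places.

y_p-xylene = 0.168

Rachford–Rice: g(V/F) = Σ zᵢ(Kᵢ−1)/(1+V/F(Kᵢ−1)) = 0.
g(0) = ΣzᵢKᵢ − 1 = 0.606 and g(1) = 1 − Σzᵢ/Kᵢ = -0.268, so a root lies in (0, 1).
Newton iteration, V/F⁰ = 0.35:
  V/F = 0.350: g = 0.2922, g' = -0.690 → V/F = 0.774
  V/F = 0.774: g = -0.0058, g' = -0.855 → V/F = 0.767
Converged at V/F = 0.767.
Compositions from xᵢ = zᵢ/(1+V/F(Kᵢ−1)), yᵢ = Kᵢxᵢ:
  acetone: x = 0.095, y = 0.287
  ethanol: x = 0.132, y = 0.219
  2-propanol: x = 0.206, y = 0.326
  p-xylene: x = 0.566, y = 0.168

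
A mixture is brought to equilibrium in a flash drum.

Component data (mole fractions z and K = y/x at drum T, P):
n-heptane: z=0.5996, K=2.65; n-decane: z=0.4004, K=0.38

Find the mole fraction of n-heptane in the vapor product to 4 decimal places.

y_n-heptane = 0.7238

Material balance + equilibrium reduce to Σ zᵢ(Kᵢ−1)/(1+ψ(Kᵢ−1)) = 0.
Check two-phase: ΣzᵢKᵢ = 1.7411 > 1 and Σzᵢ/Kᵢ = 1.2799 > 1, so g(0) = 0.7411 > 0 and g(1) = -0.2799 < 0.
Newton iteration, ψ⁰ = 0.46:
  ψ = 0.4600: g = 0.21515, g' = -0.8288 → ψ = 0.7196
  ψ = 0.7196: g = 0.00410, g' = -0.8429 → ψ = 0.7244
Converged at ψ = 0.7244.
Compositions from xᵢ = zᵢ/(1+ψ(Kᵢ−1)), yᵢ = Kᵢxᵢ:
  n-heptane: x = 0.2731, y = 0.7238
  n-decane: x = 0.7269, y = 0.2762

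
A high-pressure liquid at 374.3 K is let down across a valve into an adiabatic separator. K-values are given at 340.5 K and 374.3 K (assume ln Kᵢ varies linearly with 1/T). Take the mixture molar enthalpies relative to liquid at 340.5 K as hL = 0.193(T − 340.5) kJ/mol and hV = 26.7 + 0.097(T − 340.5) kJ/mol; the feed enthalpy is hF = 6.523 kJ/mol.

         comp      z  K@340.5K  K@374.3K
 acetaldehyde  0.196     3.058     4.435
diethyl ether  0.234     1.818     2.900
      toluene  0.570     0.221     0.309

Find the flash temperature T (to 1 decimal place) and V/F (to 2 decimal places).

Adiabatic flash: solve Rachford–Rice at each trial T, then check hF = ψ·hV(T) + (1−ψ)·hL(T).
  T = 340.5 K: K = (3.058, 1.818, 0.221), RR gives ψ = 0.127, H_out = 3.401 kJ/mol
  T = 374.3 K: K = (4.435, 2.900, 0.309), RR gives ψ = 0.393, H_out = 15.748 kJ/mol
  T = 357.4 K: K = (3.715, 2.322, 0.263), RR gives ψ = 0.279, H_out = 10.264 kJ/mol
  T = 348.9 K: K = (3.377, 2.059, 0.242), RR gives ψ = 0.209, H_out = 7.044 kJ/mol
  T = 344.7 K: K = (3.215, 1.936, 0.231), RR gives ψ = 0.170, H_out = 5.289 kJ/mol
  T = 346.8 K: K = (3.295, 1.997, 0.236), RR gives ψ = 0.190, H_out = 6.182 kJ/mol
Linear interpolation between T = 346.8 (H_out = 6.182) and T = 348.9 (H_out = 7.044) on hF = 6.523 gives T ≈ 347.6 K, at which ψ = 0.20.

T = 347.6 K, V/F = 0.20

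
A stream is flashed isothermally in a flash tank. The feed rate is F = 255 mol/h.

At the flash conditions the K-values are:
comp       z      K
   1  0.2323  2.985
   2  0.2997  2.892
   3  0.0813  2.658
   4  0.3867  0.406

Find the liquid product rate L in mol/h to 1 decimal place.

Material balance + equilibrium reduce to Σ zᵢ(Kᵢ−1)/(1+V/F(Kᵢ−1)) = 0.
Feasibility: ΣzᵢKᵢ = 1.9332, Σzᵢ/Kᵢ = 1.1645 — both > 1, two phases present.
Newton–Raphson from V/F = 0.5:
  V/F = 0.5000: g = 0.26977, g' = -0.8567 → V/F = 0.8149
  V/F = 0.8149: g = 0.01140, g' = -0.8526 → V/F = 0.8282
Converged at V/F = 0.8282.
Then V = V/F·F = 0.8282·255 = 211.2 mol/h and L = F − V = 43.8 mol/h.

L = 43.8 mol/h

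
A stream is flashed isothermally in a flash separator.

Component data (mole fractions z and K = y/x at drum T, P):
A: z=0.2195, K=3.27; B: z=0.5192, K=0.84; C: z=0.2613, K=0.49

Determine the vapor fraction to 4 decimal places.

ψ = 0.4116

Newton–Raphson from ψ = 0.5:
  ψ = 0.5000: g = -0.03579, g' = -0.3863 → ψ = 0.4073
  ψ = 0.4073: g = 0.00181, g' = -0.4288 → ψ = 0.4116
Converged at ψ = 0.4116.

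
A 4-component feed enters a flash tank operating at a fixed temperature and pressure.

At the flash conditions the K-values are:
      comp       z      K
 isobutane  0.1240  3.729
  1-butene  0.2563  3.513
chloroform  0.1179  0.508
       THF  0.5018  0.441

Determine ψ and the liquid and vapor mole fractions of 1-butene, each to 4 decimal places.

ψ = 0.4556, x_1-butene = 0.1195, y_1-butene = 0.4198

Rachford–Rice: g(ψ) = Σ zᵢ(Kᵢ−1)/(1+ψ(Kᵢ−1)) = 0.
Feasibility: ΣzᵢKᵢ = 1.6440, Σzᵢ/Kᵢ = 1.4762 — both > 1, two phases present.
Newton iteration, ψ⁰ = 0.65:
  ψ = 0.6500: g = -0.15930, g' = -0.8020 → ψ = 0.4514
  ψ = 0.4514: g = 0.00368, g' = -0.8684 → ψ = 0.4556
Converged at ψ = 0.4556.
Compositions from xᵢ = zᵢ/(1+ψ(Kᵢ−1)), yᵢ = Kᵢxᵢ:
  isobutane: x = 0.0553, y = 0.2061
  1-butene: x = 0.1195, y = 0.4198
  chloroform: x = 0.1520, y = 0.0772
  THF: x = 0.6733, y = 0.2969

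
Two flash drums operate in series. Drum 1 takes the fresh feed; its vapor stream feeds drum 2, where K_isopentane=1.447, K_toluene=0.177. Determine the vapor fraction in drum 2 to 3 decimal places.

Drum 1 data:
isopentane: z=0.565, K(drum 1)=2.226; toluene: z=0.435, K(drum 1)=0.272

Drum 1:
Let ψ₁ = V/F and solve Σ zᵢ(Kᵢ−1)/(1+ψ₁(Kᵢ−1)) = 0.
g(0) = ΣzᵢKᵢ − 1 = 0.376 and g(1) = 1 − Σzᵢ/Kᵢ = -0.853, so a root lies in (0, 1).
Binary case is linear: z₁(K₁−1)(1+ψ₁(K₂−1)) + z₂(K₂−1)(1+ψ₁(K₁−1)) = 0
⇒ ψ₁ = [z₁(K₁−1)+z₂(K₂−1)] / [−(K₁−1)(K₂−1)] = 0.3760/0.8925 = 0.421
Drum-1 compositions:
  isopentane: x = 0.373, y = 0.829
  toluene: x = 0.627, y = 0.171
Drum-2 feed = drum-1 vapor: z₂ = (0.8293, 0.1707).
Drum 2:
Newton–Raphson from ψ₂ = 0.5:
  ψ₂ = 0.500: g = 0.0643, g' = -0.444 → ψ₂ = 0.645
  ψ₂ = 0.645: g = -0.0115, g' = -0.625 → ψ₂ = 0.626
Converged at ψ₂ = 0.626.
  isopentane: x = 0.648, y = 0.938
  toluene: x = 0.352, y = 0.062

V/F (drum 2) = 0.626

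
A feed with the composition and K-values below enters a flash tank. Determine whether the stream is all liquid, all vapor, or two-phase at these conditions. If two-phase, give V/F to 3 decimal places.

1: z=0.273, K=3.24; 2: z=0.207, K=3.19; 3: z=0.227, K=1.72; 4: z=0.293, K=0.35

two-phase, V/F = 0.896

ΣzᵢKᵢ = 2.038; Σzᵢ/Kᵢ = 1.118.
Both exceed 1, so a two-phase solution exists.
Let ψ = V/F and solve Σ zᵢ(Kᵢ−1)/(1+ψ(Kᵢ−1)) = 0.
Newton iteration, ψ⁰ = 0.62:
  ψ = 0.620: g = 0.2422, g' = -0.822 → ψ = 0.915
  ψ = 0.915: g = -0.0196, g' = -1.053 → ψ = 0.896
Converged at ψ = 0.896.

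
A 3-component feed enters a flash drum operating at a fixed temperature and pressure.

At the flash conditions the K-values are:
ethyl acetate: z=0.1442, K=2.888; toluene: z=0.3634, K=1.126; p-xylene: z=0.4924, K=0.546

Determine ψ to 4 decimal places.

ψ = 0.1911

Let ψ = V/F and solve Σ zᵢ(Kᵢ−1)/(1+ψ(Kᵢ−1)) = 0.
g(0) = ΣzᵢKᵢ − 1 = 0.0945 and g(1) = 1 − Σzᵢ/Kᵢ = -0.2745, so a root lies in (0, 1).
Iterate (Newton) starting at ψ = 0.5:
  ψ = 0.5000: g = -0.10608, g' = -0.3110 → ψ = 0.1589
  ψ = 0.1589: g = 0.01339, g' = -0.4276 → ψ = 0.1902
  ψ = 0.1902: g = 0.00036, g' = -0.4054 → ψ = 0.1911
Converged at ψ = 0.1911.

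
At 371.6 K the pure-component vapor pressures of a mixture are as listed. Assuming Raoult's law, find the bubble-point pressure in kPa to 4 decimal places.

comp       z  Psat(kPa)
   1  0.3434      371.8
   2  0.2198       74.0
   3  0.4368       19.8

At the bubble point ψ → 0, so ΣzᵢKᵢ = 1 with Kᵢ = Pᵢˢᵃᵗ/P ⇒ P = ΣzᵢPᵢˢᵃᵗ.
P = 0.3434·371.8 + 0.2198·74.0 + 0.4368·19.8 = 152.5900 kPa

Pbub = 152.5900 kPa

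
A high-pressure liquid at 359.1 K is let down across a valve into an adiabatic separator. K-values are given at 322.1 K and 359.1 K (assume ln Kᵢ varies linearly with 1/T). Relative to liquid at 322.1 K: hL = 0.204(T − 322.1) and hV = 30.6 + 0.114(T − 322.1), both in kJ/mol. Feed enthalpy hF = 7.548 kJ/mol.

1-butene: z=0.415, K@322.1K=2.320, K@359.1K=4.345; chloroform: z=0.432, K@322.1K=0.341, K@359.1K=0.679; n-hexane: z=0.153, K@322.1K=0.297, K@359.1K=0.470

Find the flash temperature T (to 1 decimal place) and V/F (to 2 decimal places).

Adiabatic flash: solve Rachford–Rice at each trial T, then check hF = ψ·hV(T) + (1−ψ)·hL(T).
  T = 322.1 K: K = (2.320, 0.341, 0.297), RR gives ψ = 0.176, H_out = 5.376 kJ/mol
  T = 359.1 K: K = (4.345, 0.679, 0.470), RR gives ψ = 0.893, H_out = 31.891 kJ/mol
  T = 340.6 K: K = (3.230, 0.490, 0.378), RR gives ψ = 0.505, H_out = 18.388 kJ/mol
  T = 331.4 K: K = (2.752, 0.411, 0.337), RR gives ψ = 0.348, H_out = 12.253 kJ/mol
  T = 326.8 K: K = (2.532, 0.375, 0.317), RR gives ψ = 0.266, H_out = 9.001 kJ/mol
  T = 324.5 K: K = (2.427, 0.358, 0.307), RR gives ψ = 0.223, H_out = 7.275 kJ/mol
Linear interpolation between T = 324.5 (H_out = 7.275) and T = 326.8 (H_out = 9.001) on hF = 7.548 gives T ≈ 324.9 K, at which ψ = 0.23.

T = 324.9 K, V/F = 0.23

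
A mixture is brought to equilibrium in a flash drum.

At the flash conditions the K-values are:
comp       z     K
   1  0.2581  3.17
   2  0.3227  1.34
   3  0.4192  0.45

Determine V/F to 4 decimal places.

V/F = 0.5820

Rachford–Rice: g(V/F) = Σ zᵢ(Kᵢ−1)/(1+V/F(Kᵢ−1)) = 0.
g(0) = ΣzᵢKᵢ − 1 = 0.4392 and g(1) = 1 − Σzᵢ/Kᵢ = -0.2538, so a root lies in (0, 1).
Newton–Raphson from V/F = 0.65:
  V/F = 0.6500: g = -0.03664, g' = -0.5414 → V/F = 0.5823
  V/F = 0.5823: g = -0.00019, g' = -0.5376 → V/F = 0.5820
Converged at V/F = 0.5820.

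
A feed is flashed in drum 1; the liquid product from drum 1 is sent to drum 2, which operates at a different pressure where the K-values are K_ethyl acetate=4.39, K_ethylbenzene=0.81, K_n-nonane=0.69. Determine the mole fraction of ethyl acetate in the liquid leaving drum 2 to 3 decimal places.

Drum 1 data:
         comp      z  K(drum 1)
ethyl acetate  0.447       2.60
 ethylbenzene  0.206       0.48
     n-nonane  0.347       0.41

x_ethyl acetate (drum 2) = 0.074

Drum 1:
Let ψ₁ = V/F and solve Σ zᵢ(Kᵢ−1)/(1+ψ₁(Kᵢ−1)) = 0.
g(0) = ΣzᵢKᵢ − 1 = 0.403 and g(1) = 1 − Σzᵢ/Kᵢ = -0.447, so a root lies in (0, 1).
Newton–Raphson from ψ₁ = 0.5:
  ψ₁ = 0.500: g = -0.0378, g' = -0.698 → ψ₁ = 0.446
Converged at ψ₁ = 0.446.
Drum-1 compositions:
  ethyl acetate: x = 0.261, y = 0.678
  ethylbenzene: x = 0.268, y = 0.129
  n-nonane: x = 0.471, y = 0.193
Drum-2 feed = drum-1 liquid: z₂ = (0.2608, 0.2682, 0.4709).
Drum 2:
Newton–Raphson from ψ₂ = 0.5:
  ψ₂ = 0.500: g = 0.0990, g' = -0.488 → ψ₂ = 0.703
  ψ₂ = 0.703: g = 0.0159, g' = -0.349 → ψ₂ = 0.748
  ψ₂ = 0.748: g = 0.0005, g' = -0.329 → ψ₂ = 0.750
Converged at ψ₂ = 0.750.
  ethyl acetate: x = 0.074, y = 0.323
  ethylbenzene: x = 0.313, y = 0.253
  n-nonane: x = 0.614, y = 0.423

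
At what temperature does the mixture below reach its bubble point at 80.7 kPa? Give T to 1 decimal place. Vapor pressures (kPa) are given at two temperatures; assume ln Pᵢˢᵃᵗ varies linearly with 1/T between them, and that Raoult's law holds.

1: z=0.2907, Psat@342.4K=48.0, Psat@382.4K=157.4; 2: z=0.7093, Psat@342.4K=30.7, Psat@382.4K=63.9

Bubble-point temperature: ΣzᵢPᵢˢᵃᵗ(T) = P. Interpolate ln Pᵢˢᵃᵗ = aᵢ + bᵢ/T.
  T = 342.4 K: ΣzᵢPᵢˢᵃᵗ = 35.73 kPa
  T = 382.4 K: ΣzᵢPᵢˢᵃᵗ = 91.08 kPa
  T = 362.4 K: ΣzᵢPᵢˢᵃᵗ = 58.17 kPa
  T = 372.4 K: ΣzᵢPᵢˢᵃᵗ = 73.12 kPa
  T = 377.4 K: ΣzᵢPᵢˢᵃᵗ = 81.70 kPa
  T = 374.9 K: ΣzᵢPᵢˢᵃᵗ = 77.31 kPa
Interpolating between 374.9 K and 377.4 K gives T ≈ 376.8 K.

T = 376.8 K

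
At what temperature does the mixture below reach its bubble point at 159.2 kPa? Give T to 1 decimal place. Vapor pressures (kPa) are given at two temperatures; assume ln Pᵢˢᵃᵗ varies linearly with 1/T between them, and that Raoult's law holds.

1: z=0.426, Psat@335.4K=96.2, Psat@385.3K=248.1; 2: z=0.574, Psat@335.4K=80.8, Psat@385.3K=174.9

T = 368.8 K

Bubble-point temperature: ΣzᵢPᵢˢᵃᵗ(T) = P. Interpolate ln Pᵢˢᵃᵗ = aᵢ + bᵢ/T.
  T = 335.4 K: ΣzᵢPᵢˢᵃᵗ = 87.36 kPa
  T = 385.3 K: ΣzᵢPᵢˢᵃᵗ = 206.08 kPa
  T = 360.4 K: ΣzᵢPᵢˢᵃᵗ = 138.21 kPa
  T = 372.9 K: ΣzᵢPᵢˢᵃᵗ = 170.00 kPa
  T = 366.6 K: ΣzᵢPᵢˢᵃᵗ = 153.42 kPa
  T = 369.8 K: ΣzᵢPᵢˢᵃᵗ = 161.70 kPa
  T = 368.2 K: ΣzᵢPᵢˢᵃᵗ = 157.52 kPa
Interpolating between 368.2 K and 369.8 K gives T ≈ 368.8 K.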